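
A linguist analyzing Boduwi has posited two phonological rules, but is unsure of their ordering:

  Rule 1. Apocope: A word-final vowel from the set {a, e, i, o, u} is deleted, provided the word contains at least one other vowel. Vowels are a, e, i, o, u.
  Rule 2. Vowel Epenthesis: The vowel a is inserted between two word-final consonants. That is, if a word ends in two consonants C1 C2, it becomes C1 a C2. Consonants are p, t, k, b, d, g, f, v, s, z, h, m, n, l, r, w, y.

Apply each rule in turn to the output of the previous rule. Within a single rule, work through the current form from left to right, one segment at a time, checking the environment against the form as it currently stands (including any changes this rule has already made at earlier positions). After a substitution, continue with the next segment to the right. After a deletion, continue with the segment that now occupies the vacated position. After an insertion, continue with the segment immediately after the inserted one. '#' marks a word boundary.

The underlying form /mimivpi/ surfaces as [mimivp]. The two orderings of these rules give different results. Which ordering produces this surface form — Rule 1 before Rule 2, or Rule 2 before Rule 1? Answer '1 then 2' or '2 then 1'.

Order 1 then 2:
  1 Apocope: [mimivpi] → [mimivp]
  2 Vowel Epenthesis: [mimivp] → [mimivap]
  result: [mimivap]
Order 2 then 1:
  2 Vowel Epenthesis: no change — [mimivpi]
  1 Apocope: [mimivpi] → [mimivp]
  result: [mimivp]

2 then 1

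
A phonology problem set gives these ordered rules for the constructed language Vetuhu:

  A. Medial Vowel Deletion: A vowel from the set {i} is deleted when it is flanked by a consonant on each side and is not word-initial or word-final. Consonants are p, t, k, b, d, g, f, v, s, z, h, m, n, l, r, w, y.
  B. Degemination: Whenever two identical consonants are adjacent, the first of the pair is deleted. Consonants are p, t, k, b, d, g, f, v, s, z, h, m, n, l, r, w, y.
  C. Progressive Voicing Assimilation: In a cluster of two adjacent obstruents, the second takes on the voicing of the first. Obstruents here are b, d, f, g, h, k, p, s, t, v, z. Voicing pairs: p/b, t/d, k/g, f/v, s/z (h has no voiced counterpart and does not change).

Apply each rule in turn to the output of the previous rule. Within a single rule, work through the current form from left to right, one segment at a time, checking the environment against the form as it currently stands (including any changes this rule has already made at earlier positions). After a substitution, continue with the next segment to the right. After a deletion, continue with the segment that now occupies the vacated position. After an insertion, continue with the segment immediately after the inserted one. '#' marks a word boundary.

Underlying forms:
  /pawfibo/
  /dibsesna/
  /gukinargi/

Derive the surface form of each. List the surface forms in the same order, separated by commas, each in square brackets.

/pawfibo/:
  A Medial Vowel Deletion: [pawfibo] → [pawfbo]
  B Degemination: no change — [pawfbo]
  C Progressive Voicing Assimilation: [pawfbo] → [pawfpo]
/dibsesna/:
  A Medial Vowel Deletion: [dibsesna] → [dbsesna]
  B Degemination: no change — [dbsesna]
  C Progressive Voicing Assimilation: [dbsesna] → [dbzesna]
/gukinargi/:
  A Medial Vowel Deletion: [gukinargi] → [guknargi]
  B Degemination: no change — [guknargi]
  C Progressive Voicing Assimilation: no change — [guknargi]

[pawfpo], [dbzesna], [guknargi]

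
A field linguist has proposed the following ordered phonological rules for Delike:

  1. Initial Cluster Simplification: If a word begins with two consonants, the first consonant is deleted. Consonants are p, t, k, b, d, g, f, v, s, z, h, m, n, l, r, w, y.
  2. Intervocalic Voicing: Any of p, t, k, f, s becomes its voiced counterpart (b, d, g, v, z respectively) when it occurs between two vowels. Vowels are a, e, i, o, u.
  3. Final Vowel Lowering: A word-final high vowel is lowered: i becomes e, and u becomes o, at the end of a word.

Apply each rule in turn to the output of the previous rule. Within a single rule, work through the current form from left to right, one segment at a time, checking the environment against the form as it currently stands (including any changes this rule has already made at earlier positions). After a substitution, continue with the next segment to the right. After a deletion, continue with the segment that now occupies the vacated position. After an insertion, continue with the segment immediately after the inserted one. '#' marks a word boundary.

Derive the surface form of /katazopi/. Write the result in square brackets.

1 Initial Cluster Simplification: no change — [katazopi]
2 Intervocalic Voicing: [katazopi] → [kadazobi]
3 Final Vowel Lowering: [kadazobi] → [kadazobe]

[kadazobe]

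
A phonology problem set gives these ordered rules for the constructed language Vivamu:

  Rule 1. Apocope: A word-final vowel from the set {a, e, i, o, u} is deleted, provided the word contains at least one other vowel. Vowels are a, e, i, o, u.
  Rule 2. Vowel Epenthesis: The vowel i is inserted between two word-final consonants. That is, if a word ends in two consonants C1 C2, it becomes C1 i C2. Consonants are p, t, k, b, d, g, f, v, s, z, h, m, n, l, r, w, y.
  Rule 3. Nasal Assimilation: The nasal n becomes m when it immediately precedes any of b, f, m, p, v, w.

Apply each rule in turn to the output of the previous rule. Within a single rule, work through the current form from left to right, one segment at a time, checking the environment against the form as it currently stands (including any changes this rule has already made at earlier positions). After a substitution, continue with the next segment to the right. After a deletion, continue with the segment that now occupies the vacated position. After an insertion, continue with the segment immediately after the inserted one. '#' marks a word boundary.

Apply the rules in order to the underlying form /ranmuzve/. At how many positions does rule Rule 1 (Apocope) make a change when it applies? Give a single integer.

1

Rule 1 Apocope: [ranmuzve] → [ranmuzv]
Rule 2 Vowel Epenthesis: [ranmuzv] → [ranmuziv]
Rule 3 Nasal Assimilation: [ranmuziv] → [rammuziv]
Rule Rule 1 changed 1 position(s).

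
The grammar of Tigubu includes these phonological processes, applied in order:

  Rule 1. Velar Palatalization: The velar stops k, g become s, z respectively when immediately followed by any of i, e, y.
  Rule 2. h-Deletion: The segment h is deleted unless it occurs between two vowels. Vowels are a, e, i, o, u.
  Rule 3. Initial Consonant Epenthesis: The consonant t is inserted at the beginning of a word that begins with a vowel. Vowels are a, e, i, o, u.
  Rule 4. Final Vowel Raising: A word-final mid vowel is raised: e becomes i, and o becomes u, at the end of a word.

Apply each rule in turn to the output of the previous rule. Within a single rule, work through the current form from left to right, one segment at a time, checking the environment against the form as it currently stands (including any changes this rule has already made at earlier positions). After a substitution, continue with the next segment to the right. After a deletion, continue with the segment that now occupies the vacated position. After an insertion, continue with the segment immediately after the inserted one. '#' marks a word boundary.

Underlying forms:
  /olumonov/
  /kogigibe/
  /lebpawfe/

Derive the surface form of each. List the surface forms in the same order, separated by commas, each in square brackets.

[tolumonov], [kozizibi], [lebpawfi]

/olumonov/:
  Rule 1 Velar Palatalization: no change — [olumonov]
  Rule 2 h-Deletion: no change — [olumonov]
  Rule 3 Initial Consonant Epenthesis: [olumonov] → [tolumonov]
  Rule 4 Final Vowel Raising: no change — [tolumonov]
/kogigibe/:
  Rule 1 Velar Palatalization: [kogigibe] → [kozizibe]
  Rule 2 h-Deletion: no change — [kozizibe]
  Rule 3 Initial Consonant Epenthesis: no change — [kozizibe]
  Rule 4 Final Vowel Raising: [kozizibe] → [kozizibi]
/lebpawfe/:
  Rule 1 Velar Palatalization: no change — [lebpawfe]
  Rule 2 h-Deletion: no change — [lebpawfe]
  Rule 3 Initial Consonant Epenthesis: no change — [lebpawfe]
  Rule 4 Final Vowel Raising: [lebpawfe] → [lebpawfi]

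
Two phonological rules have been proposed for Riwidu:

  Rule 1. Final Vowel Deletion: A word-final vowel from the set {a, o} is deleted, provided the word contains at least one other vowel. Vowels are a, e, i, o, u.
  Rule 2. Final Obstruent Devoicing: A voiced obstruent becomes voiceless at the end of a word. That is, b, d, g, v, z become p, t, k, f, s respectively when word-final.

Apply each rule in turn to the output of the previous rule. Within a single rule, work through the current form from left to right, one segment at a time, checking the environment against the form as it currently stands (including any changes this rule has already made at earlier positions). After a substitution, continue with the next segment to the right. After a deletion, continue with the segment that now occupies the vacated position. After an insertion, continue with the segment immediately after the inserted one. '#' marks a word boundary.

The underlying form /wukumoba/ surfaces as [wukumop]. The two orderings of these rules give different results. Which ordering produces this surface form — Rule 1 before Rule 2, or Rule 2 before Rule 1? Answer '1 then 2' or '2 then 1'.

1 then 2

Order 1 then 2:
  1 Final Vowel Deletion: [wukumoba] → [wukumob]
  2 Final Obstruent Devoicing: [wukumob] → [wukumop]
  result: [wukumop]
Order 2 then 1:
  2 Final Obstruent Devoicing: no change — [wukumoba]
  1 Final Vowel Deletion: [wukumoba] → [wukumob]
  result: [wukumob]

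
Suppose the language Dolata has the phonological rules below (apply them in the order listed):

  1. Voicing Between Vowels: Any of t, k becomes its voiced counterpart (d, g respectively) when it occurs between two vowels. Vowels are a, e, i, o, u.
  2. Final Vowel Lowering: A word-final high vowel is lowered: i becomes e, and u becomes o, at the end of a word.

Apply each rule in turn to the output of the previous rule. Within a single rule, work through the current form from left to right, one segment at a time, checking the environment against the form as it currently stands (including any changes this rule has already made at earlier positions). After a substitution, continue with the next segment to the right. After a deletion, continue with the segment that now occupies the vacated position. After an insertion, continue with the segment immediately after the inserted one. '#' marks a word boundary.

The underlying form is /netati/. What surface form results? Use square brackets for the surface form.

1 Voicing Between Vowels: [netati] → [nedadi]
2 Final Vowel Lowering: [nedadi] → [nedade]

[nedade]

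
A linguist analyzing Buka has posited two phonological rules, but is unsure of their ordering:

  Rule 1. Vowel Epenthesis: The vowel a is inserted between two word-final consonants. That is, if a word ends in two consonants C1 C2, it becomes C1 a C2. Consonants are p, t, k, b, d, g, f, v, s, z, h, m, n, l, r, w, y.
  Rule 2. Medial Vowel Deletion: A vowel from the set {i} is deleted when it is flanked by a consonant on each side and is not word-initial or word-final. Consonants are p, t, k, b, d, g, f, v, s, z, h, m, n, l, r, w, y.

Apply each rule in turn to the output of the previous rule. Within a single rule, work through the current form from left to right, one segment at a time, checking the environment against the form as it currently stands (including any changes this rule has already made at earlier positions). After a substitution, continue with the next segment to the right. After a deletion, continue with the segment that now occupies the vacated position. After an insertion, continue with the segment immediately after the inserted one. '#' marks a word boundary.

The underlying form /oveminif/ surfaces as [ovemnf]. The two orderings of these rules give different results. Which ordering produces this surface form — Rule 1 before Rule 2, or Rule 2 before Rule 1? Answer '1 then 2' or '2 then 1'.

Order 1 then 2:
  1 Vowel Epenthesis: no change — [oveminif]
  2 Medial Vowel Deletion: [oveminif] → [ovemnf]
  result: [ovemnf]
Order 2 then 1:
  2 Medial Vowel Deletion: [oveminif] → [ovemnf]
  1 Vowel Epenthesis: [ovemnf] → [ovemnaf]
  result: [ovemnaf]

1 then 2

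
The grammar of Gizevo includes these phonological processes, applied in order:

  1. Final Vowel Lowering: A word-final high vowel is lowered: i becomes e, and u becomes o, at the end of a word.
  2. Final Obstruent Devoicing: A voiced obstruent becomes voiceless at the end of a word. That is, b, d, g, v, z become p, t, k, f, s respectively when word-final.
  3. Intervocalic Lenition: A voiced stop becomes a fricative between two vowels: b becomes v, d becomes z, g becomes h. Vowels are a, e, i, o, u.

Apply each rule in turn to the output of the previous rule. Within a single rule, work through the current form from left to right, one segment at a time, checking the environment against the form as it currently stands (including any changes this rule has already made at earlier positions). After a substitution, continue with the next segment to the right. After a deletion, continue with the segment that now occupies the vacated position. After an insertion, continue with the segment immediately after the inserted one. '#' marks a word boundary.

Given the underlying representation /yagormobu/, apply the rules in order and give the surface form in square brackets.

1 Final Vowel Lowering: [yagormobu] → [yagormobo]
2 Final Obstruent Devoicing: no change — [yagormobo]
3 Intervocalic Lenition: [yagormobo] → [yahormovo]

[yahormovo]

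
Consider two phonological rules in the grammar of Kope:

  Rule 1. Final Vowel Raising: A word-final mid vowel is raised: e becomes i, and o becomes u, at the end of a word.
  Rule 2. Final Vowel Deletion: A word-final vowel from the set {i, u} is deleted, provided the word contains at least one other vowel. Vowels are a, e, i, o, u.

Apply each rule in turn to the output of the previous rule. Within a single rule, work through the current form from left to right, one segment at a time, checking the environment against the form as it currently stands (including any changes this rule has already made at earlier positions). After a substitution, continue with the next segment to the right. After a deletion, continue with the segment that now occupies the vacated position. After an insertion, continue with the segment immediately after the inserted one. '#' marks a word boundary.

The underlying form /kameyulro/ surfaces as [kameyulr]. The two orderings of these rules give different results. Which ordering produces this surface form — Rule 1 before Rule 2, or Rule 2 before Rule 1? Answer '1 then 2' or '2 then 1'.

1 then 2

Order 1 then 2:
  1 Final Vowel Raising: [kameyulro] → [kameyulru]
  2 Final Vowel Deletion: [kameyulru] → [kameyulr]
  result: [kameyulr]
Order 2 then 1:
  2 Final Vowel Deletion: no change — [kameyulro]
  1 Final Vowel Raising: [kameyulro] → [kameyulru]
  result: [kameyulru]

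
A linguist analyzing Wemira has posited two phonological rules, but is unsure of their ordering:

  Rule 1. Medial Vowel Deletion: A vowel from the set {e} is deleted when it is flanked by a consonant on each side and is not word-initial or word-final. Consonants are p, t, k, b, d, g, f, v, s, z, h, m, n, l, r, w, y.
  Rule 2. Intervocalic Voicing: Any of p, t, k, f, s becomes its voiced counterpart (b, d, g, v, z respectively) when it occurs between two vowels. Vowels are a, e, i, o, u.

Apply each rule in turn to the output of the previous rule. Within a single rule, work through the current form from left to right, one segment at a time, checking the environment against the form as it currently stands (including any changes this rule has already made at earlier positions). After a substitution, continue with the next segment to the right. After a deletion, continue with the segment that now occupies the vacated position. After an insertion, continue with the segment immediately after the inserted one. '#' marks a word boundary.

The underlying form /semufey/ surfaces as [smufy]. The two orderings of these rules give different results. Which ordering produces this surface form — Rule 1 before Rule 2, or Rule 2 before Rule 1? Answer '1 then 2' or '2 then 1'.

1 then 2

Order 1 then 2:
  1 Medial Vowel Deletion: [semufey] → [smufy]
  2 Intervocalic Voicing: no change — [smufy]
  result: [smufy]
Order 2 then 1:
  2 Intervocalic Voicing: [semufey] → [semuvey]
  1 Medial Vowel Deletion: [semuvey] → [smuvy]
  result: [smuvy]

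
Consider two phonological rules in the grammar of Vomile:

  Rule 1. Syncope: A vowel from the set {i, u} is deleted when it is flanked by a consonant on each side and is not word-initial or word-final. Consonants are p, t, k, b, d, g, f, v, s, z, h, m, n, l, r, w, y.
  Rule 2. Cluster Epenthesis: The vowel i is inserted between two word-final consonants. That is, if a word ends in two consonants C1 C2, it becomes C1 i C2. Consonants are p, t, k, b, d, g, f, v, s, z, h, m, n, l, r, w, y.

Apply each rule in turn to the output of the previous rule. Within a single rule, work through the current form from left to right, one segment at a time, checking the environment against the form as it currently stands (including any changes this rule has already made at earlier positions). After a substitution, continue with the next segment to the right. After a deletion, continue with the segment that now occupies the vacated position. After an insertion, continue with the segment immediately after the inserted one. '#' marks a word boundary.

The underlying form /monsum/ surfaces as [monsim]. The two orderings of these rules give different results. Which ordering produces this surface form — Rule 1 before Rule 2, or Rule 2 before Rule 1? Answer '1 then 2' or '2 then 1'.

1 then 2

Order 1 then 2:
  1 Syncope: [monsum] → [monsm]
  2 Cluster Epenthesis: [monsm] → [monsim]
  result: [monsim]
Order 2 then 1:
  2 Cluster Epenthesis: no change — [monsum]
  1 Syncope: [monsum] → [monsm]
  result: [monsm]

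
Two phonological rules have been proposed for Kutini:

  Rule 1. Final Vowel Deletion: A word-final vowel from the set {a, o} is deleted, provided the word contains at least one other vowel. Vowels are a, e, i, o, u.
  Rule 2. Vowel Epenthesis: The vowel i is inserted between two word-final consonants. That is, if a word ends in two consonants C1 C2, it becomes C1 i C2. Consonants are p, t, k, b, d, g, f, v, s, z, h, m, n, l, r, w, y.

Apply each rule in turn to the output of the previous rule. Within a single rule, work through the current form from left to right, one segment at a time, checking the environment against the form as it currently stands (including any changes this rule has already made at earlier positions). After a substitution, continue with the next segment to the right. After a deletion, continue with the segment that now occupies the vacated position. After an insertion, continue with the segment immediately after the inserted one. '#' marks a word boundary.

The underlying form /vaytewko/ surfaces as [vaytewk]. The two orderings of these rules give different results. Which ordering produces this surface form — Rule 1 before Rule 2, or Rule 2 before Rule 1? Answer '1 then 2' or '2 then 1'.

2 then 1

Order 1 then 2:
  1 Final Vowel Deletion: [vaytewko] → [vaytewk]
  2 Vowel Epenthesis: [vaytewk] → [vaytewik]
  result: [vaytewik]
Order 2 then 1:
  2 Vowel Epenthesis: no change — [vaytewko]
  1 Final Vowel Deletion: [vaytewko] → [vaytewk]
  result: [vaytewk]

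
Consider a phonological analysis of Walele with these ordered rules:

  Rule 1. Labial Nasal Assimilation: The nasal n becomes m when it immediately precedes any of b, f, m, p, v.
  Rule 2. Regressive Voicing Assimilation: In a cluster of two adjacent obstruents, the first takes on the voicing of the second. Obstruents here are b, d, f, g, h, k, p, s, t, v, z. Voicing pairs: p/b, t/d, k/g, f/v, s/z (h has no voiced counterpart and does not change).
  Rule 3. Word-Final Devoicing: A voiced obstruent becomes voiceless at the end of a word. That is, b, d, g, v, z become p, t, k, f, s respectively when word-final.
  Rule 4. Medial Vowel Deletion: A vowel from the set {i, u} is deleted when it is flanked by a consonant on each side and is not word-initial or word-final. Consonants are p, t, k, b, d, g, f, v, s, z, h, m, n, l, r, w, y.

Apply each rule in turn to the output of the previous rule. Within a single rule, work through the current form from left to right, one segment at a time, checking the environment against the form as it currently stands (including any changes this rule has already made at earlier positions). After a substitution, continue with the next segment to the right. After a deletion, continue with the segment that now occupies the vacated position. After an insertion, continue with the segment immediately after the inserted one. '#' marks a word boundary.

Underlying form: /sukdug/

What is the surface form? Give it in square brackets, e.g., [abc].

[sgdk]

Rule 1 Labial Nasal Assimilation: no change — [sukdug]
Rule 2 Regressive Voicing Assimilation: [sukdug] → [sugdug]
Rule 3 Word-Final Devoicing: [sugdug] → [sugduk]
Rule 4 Medial Vowel Deletion: [sugduk] → [sgdk]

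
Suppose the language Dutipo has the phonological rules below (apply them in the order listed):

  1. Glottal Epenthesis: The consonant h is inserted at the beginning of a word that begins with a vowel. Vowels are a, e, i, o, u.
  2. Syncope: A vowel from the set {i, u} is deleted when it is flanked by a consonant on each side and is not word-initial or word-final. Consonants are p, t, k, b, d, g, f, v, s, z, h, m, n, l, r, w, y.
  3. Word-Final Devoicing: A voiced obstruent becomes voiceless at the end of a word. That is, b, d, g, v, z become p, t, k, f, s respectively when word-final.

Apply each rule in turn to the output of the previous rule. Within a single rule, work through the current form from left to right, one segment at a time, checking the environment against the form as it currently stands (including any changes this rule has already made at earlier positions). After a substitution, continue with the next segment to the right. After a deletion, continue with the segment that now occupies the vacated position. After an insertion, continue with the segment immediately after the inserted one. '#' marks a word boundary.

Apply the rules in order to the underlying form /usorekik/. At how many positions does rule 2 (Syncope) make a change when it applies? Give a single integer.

1 Glottal Epenthesis: [usorekik] → [husorekik]
2 Syncope: [husorekik] → [hsorekk]
3 Word-Final Devoicing: no change — [hsorekk]
Rule 2 changed 2 position(s).

2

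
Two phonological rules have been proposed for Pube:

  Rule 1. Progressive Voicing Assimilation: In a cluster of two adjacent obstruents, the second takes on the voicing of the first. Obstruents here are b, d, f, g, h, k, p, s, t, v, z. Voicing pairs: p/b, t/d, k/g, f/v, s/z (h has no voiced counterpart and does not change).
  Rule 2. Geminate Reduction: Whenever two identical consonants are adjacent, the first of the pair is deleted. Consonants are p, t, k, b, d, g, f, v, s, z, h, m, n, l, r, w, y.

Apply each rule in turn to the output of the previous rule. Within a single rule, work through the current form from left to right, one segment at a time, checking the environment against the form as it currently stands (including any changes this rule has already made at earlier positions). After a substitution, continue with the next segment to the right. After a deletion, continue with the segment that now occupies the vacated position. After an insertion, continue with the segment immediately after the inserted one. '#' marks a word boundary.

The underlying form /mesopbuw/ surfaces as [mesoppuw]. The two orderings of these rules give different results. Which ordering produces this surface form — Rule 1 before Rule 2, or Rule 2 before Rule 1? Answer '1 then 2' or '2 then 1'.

2 then 1

Order 1 then 2:
  1 Progressive Voicing Assimilation: [mesopbuw] → [mesoppuw]
  2 Geminate Reduction: [mesoppuw] → [mesopuw]
  result: [mesopuw]
Order 2 then 1:
  2 Geminate Reduction: no change — [mesopbuw]
  1 Progressive Voicing Assimilation: [mesopbuw] → [mesoppuw]
  result: [mesoppuw]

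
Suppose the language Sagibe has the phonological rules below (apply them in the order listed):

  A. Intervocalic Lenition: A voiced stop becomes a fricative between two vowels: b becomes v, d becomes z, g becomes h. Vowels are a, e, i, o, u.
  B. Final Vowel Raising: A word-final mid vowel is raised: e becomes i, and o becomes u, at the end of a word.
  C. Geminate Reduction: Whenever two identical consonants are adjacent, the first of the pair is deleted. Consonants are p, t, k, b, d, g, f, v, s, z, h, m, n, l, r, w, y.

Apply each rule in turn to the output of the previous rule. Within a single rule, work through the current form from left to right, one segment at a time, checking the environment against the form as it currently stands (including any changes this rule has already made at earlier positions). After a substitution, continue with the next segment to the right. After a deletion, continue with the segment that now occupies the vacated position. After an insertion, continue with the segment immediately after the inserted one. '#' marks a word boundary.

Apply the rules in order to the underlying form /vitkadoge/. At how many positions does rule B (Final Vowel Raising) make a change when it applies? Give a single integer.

A Intervocalic Lenition: [vitkadoge] → [vitkazohe]
B Final Vowel Raising: [vitkazohe] → [vitkazohi]
C Geminate Reduction: no change — [vitkazohi]
Rule B changed 1 position(s).

1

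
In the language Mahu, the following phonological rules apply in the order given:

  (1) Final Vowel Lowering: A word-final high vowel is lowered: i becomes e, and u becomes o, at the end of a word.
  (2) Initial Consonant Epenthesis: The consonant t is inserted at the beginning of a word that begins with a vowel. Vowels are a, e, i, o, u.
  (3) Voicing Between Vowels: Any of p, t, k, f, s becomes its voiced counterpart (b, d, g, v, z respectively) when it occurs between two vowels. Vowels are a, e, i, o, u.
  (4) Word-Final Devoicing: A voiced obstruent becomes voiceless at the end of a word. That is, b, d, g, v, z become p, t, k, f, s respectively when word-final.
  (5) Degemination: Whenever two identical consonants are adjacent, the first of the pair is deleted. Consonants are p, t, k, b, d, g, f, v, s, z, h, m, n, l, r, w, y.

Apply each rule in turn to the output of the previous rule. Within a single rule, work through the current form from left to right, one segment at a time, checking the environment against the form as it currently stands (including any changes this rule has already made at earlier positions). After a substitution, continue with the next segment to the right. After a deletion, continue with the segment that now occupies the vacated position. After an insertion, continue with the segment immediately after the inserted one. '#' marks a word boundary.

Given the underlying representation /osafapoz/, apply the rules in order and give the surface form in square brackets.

(1) Final Vowel Lowering: no change — [osafapoz]
(2) Initial Consonant Epenthesis: [osafapoz] → [tosafapoz]
(3) Voicing Between Vowels: [tosafapoz] → [tozavaboz]
(4) Word-Final Devoicing: [tozavaboz] → [tozavabos]
(5) Degemination: no change — [tozavabos]

[tozavabos]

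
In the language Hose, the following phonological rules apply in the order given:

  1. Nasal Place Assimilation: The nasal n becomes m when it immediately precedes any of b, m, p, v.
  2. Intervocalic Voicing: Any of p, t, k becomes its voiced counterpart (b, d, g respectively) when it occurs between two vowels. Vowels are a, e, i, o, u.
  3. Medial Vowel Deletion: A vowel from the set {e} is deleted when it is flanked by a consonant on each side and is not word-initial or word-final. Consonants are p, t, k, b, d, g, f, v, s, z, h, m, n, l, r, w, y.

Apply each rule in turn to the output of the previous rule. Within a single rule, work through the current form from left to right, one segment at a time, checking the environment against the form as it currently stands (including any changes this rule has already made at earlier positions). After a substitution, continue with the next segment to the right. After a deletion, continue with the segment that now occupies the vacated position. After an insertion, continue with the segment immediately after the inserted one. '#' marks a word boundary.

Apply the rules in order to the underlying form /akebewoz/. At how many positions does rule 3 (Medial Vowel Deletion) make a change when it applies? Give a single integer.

2

1 Nasal Place Assimilation: no change — [akebewoz]
2 Intervocalic Voicing: [akebewoz] → [agebewoz]
3 Medial Vowel Deletion: [agebewoz] → [agbwoz]
Rule 3 changed 2 position(s).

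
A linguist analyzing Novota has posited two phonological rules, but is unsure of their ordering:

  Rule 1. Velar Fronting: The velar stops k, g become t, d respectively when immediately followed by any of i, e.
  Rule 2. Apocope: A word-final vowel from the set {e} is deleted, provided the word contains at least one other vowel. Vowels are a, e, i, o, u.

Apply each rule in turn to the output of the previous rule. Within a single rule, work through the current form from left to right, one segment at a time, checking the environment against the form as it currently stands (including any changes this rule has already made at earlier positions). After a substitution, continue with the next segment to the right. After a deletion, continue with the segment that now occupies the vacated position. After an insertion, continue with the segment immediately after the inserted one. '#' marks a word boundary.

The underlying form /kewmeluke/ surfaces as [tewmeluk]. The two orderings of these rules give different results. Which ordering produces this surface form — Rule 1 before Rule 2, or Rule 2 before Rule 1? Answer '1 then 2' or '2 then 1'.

2 then 1

Order 1 then 2:
  1 Velar Fronting: [kewmeluke] → [tewmelute]
  2 Apocope: [tewmelute] → [tewmelut]
  result: [tewmelut]
Order 2 then 1:
  2 Apocope: [kewmeluke] → [kewmeluk]
  1 Velar Fronting: [kewmeluk] → [tewmeluk]
  result: [tewmeluk]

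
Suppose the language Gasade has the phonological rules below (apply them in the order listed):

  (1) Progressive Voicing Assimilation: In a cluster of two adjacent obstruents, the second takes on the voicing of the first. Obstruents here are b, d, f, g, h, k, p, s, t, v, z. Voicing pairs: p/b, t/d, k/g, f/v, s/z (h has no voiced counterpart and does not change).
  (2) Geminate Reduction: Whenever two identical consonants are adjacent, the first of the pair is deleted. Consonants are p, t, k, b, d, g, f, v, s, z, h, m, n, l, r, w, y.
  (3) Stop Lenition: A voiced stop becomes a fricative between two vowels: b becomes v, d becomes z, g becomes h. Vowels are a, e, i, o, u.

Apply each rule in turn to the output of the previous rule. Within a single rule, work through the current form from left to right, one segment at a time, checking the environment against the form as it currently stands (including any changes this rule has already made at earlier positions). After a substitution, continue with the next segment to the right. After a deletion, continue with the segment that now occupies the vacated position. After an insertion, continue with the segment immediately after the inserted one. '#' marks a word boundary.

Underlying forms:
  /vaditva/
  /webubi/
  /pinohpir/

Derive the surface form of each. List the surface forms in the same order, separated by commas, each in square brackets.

[vazitfa], [wevuvi], [pinohpir]

/vaditva/:
  (1) Progressive Voicing Assimilation: [vaditva] → [vaditfa]
  (2) Geminate Reduction: no change — [vaditfa]
  (3) Stop Lenition: [vaditfa] → [vazitfa]
/webubi/:
  (1) Progressive Voicing Assimilation: no change — [webubi]
  (2) Geminate Reduction: no change — [webubi]
  (3) Stop Lenition: [webubi] → [wevuvi]
/pinohpir/:
  (1) Progressive Voicing Assimilation: no change — [pinohpir]
  (2) Geminate Reduction: no change — [pinohpir]
  (3) Stop Lenition: no change — [pinohpir]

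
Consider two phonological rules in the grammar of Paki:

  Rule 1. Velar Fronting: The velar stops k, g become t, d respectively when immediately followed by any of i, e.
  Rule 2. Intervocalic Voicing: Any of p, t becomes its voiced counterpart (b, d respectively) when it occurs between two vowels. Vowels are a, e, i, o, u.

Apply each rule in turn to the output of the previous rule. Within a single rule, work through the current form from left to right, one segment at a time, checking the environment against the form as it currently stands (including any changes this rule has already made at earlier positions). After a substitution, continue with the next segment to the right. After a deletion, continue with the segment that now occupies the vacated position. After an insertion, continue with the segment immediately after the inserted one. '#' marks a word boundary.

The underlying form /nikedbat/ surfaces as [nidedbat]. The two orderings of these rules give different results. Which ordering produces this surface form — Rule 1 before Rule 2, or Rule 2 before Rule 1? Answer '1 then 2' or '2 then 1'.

Order 1 then 2:
  1 Velar Fronting: [nikedbat] → [nitedbat]
  2 Intervocalic Voicing: [nitedbat] → [nidedbat]
  result: [nidedbat]
Order 2 then 1:
  2 Intervocalic Voicing: no change — [nikedbat]
  1 Velar Fronting: [nikedbat] → [nitedbat]
  result: [nitedbat]

1 then 2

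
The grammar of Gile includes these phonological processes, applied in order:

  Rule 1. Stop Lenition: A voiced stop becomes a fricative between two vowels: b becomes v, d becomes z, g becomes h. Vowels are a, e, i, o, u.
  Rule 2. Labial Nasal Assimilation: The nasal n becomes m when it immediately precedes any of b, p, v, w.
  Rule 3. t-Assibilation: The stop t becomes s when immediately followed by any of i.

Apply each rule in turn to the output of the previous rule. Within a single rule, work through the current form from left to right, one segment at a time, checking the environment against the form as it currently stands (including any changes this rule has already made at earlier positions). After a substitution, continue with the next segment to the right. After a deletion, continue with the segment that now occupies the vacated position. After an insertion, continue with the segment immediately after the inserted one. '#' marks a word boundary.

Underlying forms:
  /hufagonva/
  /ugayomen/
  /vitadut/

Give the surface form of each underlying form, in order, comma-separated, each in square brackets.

[hufahomva], [uhayomen], [vitazut]

/hufagonva/:
  Rule 1 Stop Lenition: [hufagonva] → [hufahonva]
  Rule 2 Labial Nasal Assimilation: [hufahonva] → [hufahomva]
  Rule 3 t-Assibilation: no change — [hufahomva]
/ugayomen/:
  Rule 1 Stop Lenition: [ugayomen] → [uhayomen]
  Rule 2 Labial Nasal Assimilation: no change — [uhayomen]
  Rule 3 t-Assibilation: no change — [uhayomen]
/vitadut/:
  Rule 1 Stop Lenition: [vitadut] → [vitazut]
  Rule 2 Labial Nasal Assimilation: no change — [vitazut]
  Rule 3 t-Assibilation: no change — [vitazut]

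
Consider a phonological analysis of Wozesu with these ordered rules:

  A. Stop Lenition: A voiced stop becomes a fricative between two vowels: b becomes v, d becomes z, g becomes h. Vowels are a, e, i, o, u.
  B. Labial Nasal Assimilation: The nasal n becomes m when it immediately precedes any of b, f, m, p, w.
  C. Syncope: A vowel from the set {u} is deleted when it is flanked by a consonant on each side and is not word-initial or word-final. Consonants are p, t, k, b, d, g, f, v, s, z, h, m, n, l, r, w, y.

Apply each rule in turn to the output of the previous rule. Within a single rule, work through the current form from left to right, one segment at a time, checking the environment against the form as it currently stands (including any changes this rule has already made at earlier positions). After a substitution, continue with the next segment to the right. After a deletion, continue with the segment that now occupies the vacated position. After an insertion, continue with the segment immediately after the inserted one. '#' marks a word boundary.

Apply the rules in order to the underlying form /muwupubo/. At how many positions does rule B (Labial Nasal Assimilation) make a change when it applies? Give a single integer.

A Stop Lenition: [muwupubo] → [muwupuvo]
B Labial Nasal Assimilation: no change — [muwupuvo]
C Syncope: [muwupuvo] → [mwpvo]
Rule B changed 0 position(s).

0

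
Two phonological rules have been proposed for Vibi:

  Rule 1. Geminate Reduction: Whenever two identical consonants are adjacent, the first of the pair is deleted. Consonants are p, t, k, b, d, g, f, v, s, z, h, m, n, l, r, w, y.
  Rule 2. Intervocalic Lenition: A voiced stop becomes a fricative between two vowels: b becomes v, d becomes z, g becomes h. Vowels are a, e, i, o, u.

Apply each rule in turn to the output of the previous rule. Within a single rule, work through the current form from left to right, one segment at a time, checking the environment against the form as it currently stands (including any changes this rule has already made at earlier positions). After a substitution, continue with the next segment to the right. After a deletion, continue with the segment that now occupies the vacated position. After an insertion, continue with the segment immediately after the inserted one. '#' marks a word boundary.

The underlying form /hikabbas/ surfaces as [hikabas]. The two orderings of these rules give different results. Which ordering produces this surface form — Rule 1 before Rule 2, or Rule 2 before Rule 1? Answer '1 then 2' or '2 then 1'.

2 then 1

Order 1 then 2:
  1 Geminate Reduction: [hikabbas] → [hikabas]
  2 Intervocalic Lenition: [hikabas] → [hikavas]
  result: [hikavas]
Order 2 then 1:
  2 Intervocalic Lenition: no change — [hikabbas]
  1 Geminate Reduction: [hikabbas] → [hikabas]
  result: [hikabas]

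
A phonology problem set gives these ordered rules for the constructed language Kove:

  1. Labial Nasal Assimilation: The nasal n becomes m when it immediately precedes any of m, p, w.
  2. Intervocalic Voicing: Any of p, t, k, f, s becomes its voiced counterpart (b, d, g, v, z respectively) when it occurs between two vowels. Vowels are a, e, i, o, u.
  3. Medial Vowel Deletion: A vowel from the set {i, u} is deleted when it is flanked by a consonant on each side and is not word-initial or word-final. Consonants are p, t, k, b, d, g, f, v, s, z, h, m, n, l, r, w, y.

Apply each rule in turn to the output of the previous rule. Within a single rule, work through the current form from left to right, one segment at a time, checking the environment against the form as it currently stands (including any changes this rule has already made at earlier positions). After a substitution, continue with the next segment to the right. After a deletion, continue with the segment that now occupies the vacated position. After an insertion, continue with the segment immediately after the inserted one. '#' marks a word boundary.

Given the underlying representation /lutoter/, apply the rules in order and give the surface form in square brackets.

1 Labial Nasal Assimilation: no change — [lutoter]
2 Intervocalic Voicing: [lutoter] → [ludoder]
3 Medial Vowel Deletion: [ludoder] → [ldoder]

[ldoder]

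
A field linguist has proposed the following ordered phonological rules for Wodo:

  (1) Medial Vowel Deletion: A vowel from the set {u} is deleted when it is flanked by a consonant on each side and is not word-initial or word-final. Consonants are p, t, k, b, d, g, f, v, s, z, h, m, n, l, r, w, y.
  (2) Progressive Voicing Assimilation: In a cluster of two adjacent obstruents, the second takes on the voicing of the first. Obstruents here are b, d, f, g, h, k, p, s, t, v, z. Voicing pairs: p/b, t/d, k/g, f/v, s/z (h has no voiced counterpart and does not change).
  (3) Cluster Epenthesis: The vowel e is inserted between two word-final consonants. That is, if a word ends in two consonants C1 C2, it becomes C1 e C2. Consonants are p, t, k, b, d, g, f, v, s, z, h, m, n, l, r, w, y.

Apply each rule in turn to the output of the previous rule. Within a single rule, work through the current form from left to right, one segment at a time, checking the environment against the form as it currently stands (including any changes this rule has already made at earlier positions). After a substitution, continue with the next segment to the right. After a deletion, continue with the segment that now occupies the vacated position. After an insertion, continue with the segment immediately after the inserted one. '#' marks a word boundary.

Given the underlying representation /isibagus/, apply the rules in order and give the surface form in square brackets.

[isibagez]

(1) Medial Vowel Deletion: [isibagus] → [isibags]
(2) Progressive Voicing Assimilation: [isibags] → [isibagz]
(3) Cluster Epenthesis: [isibagz] → [isibagez]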